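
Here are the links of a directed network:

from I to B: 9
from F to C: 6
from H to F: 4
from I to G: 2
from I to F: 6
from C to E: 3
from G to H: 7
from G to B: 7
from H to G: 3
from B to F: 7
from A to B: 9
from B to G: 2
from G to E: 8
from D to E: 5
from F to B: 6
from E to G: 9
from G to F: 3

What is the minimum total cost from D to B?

21

Running Dijkstra from D:
D: 0
E: 5  (via D)
G: 14  (via E)
F: 17  (via G)
B: 21  (via G)
Shortest route: D–E–G–B = 21.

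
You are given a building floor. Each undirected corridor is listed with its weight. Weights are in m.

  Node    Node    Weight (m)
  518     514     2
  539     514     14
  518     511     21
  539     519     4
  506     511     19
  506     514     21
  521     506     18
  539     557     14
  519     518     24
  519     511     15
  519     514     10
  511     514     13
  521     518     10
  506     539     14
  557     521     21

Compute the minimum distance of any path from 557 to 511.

Candidate routes:
557–539–514–511: 14+14+13 = 41
557–539–519–511: 14+4+15 = 33
557–521–518–514–511: 21+10+2+13 = 46
557–539–519–514–511: 14+4+10+13 = 41
The minimum is 33 m via 557–539–519–511.

33 m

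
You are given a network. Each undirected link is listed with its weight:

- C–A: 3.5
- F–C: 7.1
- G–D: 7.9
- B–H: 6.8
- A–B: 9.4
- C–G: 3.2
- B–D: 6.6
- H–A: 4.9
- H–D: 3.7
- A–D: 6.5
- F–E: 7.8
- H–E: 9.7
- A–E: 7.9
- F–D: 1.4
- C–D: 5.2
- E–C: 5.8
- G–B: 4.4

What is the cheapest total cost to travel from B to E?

Settle nodes by increasing distance from B:
B: 0
G: 4.4  (via B)
D: 6.6  (via B)
H: 6.8  (via B)
C: 7.6  (via G)
F: 8  (via D)
A: 9.4  (via B)
E: 13.4  (via C)
Shortest route: B → G → C → E = 13.4.

13.4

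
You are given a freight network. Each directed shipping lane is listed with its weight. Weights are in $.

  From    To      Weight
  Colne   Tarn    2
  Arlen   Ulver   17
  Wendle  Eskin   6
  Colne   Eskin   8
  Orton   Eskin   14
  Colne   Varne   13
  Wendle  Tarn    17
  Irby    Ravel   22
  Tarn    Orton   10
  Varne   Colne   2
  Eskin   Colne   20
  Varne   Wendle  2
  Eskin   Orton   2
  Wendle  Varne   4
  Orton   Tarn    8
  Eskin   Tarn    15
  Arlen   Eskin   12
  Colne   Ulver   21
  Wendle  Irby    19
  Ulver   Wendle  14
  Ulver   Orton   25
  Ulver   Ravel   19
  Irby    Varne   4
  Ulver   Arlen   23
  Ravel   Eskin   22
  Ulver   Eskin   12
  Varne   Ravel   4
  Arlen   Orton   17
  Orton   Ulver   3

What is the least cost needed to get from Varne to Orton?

$10

Settle nodes by increasing distance from Varne:
Varne: 0
Colne: 2  (via Varne)
Wendle: 2  (via Varne)
Tarn: 4  (via Colne)
Ravel: 4  (via Varne)
Eskin: 8  (via Wendle)
Orton: 10  (via Eskin)
Shortest route: Varne–Wendle–Eskin–Orton = $10.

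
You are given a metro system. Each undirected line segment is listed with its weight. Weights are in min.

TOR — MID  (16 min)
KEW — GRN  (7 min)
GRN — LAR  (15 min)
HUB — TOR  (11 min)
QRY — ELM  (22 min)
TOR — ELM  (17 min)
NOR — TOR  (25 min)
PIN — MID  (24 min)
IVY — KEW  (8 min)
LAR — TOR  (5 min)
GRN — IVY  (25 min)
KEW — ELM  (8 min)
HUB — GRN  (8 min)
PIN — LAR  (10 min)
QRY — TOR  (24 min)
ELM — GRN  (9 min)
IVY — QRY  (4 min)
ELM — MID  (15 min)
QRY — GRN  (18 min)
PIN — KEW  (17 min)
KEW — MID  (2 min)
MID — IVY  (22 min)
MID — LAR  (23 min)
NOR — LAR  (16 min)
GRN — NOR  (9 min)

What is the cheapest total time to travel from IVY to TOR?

Enumerating some paths:
IVY - KEW - MID - TOR: 8+2+16 = 26
IVY - QRY - TOR: 4+24 = 28
IVY - KEW - ELM - TOR: 8+8+17 = 33
IVY - KEW - GRN - HUB - TOR: 8+7+8+11 = 34
The minimum is 26 min via IVY - KEW - MID - TOR.

26 min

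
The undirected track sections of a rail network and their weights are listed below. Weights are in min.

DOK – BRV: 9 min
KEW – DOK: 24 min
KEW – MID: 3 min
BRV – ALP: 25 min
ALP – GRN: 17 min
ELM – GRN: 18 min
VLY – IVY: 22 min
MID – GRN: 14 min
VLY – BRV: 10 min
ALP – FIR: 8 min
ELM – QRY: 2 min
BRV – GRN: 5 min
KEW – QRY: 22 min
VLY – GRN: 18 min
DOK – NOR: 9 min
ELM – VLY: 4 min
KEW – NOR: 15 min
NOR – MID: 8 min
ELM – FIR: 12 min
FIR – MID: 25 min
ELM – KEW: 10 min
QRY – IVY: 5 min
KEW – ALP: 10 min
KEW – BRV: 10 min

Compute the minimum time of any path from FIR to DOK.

35 min

Running Dijkstra from FIR:
FIR: 0
ALP: 8  (via FIR)
ELM: 12  (via FIR)
QRY: 14  (via ELM)
VLY: 16  (via ELM)
KEW: 18  (via ALP)
IVY: 19  (via QRY)
MID: 21  (via KEW)
GRN: 25  (via ALP)
BRV: 26  (via VLY)
NOR: 29  (via MID)
DOK: 35  (via BRV)
Shortest route: FIR → ELM → VLY → BRV → DOK = 35 min.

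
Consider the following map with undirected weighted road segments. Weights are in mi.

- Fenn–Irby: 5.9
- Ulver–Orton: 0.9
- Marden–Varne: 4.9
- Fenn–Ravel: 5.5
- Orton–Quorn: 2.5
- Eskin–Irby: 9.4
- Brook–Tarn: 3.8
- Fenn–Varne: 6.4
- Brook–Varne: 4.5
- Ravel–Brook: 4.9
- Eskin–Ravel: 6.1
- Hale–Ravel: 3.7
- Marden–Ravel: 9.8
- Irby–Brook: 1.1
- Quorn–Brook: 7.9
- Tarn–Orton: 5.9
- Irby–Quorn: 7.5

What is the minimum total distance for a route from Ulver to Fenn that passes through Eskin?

Shortest Ulver→Eskin: Ulver–Orton–Quorn–Irby–Eskin = 20.3
Best Eskin to Fenn: Eskin–Ravel–Fenn costing 11.6
Total via Eskin: 20.3 + 11.6 = 31.9 mi.

31.9 mi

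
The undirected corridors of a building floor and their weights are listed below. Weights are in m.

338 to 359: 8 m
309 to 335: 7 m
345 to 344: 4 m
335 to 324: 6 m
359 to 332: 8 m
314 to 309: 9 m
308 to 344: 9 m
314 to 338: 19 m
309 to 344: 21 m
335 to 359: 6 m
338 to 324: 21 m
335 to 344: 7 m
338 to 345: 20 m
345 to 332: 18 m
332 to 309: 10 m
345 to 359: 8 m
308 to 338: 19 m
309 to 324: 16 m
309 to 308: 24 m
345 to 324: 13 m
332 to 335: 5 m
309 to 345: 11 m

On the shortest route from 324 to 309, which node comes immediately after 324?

Compare a few routes:
324 → 309: 16 = 16
324 → 335 → 309: 6+7 = 13
Cheapest is 324 → 335 → 309 at 13 m.
So from 324 the first move is to 335.

335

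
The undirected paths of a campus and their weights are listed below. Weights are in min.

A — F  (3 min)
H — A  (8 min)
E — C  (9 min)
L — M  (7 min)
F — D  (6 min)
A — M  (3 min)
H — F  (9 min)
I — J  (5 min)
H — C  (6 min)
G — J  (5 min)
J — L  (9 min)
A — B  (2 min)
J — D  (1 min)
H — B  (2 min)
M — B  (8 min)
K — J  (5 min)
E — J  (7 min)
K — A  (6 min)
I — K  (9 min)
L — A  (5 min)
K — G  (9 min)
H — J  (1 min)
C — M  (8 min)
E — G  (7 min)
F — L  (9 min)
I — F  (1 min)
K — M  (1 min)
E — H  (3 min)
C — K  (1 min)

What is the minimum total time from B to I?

Compare a few routes:
B–H–J–I: 2+1+5 = 8
B–A–F–I: 2+3+1 = 6
The minimum is 6 min via B–A–F–I.

6 min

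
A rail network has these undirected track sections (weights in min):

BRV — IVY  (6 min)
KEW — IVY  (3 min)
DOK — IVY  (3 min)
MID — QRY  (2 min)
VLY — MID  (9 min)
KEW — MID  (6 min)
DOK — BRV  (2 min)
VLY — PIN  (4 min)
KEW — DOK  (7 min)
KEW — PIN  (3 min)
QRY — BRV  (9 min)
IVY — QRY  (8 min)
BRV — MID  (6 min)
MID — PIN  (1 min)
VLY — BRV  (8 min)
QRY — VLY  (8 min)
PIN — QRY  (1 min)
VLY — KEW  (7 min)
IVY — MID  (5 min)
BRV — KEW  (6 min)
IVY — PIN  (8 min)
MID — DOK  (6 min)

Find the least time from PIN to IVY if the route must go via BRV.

Best PIN to BRV: PIN → MID → BRV costing 7
Shortest BRV→IVY: BRV → DOK → IVY = 5
Total via BRV: 7 + 5 = 12 min.

12 min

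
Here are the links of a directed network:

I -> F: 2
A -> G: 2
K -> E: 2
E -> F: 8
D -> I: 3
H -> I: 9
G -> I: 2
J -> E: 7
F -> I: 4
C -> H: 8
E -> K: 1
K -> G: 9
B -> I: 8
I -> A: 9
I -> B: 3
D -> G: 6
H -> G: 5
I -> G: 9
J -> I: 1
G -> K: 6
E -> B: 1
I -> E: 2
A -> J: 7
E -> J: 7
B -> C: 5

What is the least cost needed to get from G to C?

10

Settle nodes by increasing distance from G:
G: 0
I: 2  (via G)
E: 4  (via I)
F: 4  (via I)
B: 5  (via I)
K: 5  (via E)
C: 10  (via B)
Shortest route: G–I–B–C = 10.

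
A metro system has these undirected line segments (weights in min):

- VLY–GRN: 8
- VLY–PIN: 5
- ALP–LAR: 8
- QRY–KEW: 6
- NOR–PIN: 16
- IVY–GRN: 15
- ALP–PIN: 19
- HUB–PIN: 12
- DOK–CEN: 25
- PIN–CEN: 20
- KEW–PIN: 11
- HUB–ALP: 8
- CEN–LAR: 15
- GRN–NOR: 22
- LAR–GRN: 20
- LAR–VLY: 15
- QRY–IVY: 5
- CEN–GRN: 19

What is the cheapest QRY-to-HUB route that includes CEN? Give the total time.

Best QRY to CEN: QRY–KEW–PIN–CEN costing 37
Best CEN to HUB: CEN–LAR–ALP–HUB costing 31
Total via CEN: 37 + 31 = 68 min.

68 min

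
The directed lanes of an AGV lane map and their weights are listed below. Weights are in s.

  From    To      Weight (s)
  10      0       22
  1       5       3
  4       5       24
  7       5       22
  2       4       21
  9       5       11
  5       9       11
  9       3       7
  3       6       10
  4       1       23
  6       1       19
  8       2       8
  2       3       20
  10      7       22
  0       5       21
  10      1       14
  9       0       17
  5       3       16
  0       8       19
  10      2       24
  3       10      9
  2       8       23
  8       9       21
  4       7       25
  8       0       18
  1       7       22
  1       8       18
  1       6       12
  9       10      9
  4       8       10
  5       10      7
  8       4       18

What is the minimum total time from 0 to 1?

42 s

Candidate routes:
0–5–10–1: 21+7+14 = 42
0–5–9–10–1: 21+11+9+14 = 55
0–5–3–10–1: 21+16+9+14 = 60
0–8–4–1: 19+18+23 = 60
Cheapest is 0–5–10–1 at 42 s.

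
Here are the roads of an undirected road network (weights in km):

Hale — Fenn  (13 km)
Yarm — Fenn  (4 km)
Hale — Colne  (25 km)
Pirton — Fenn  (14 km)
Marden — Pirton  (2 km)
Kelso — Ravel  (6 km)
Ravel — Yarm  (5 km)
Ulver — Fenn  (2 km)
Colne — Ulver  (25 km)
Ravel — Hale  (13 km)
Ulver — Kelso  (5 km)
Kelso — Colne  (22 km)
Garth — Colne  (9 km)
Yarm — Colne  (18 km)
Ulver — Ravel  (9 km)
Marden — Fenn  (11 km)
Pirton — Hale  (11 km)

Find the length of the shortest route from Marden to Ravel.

20 km

Candidate routes:
Marden - Fenn - Ulver - Ravel: 11+2+9 = 22
Marden - Fenn - Yarm - Ravel: 11+4+5 = 20
Marden - Fenn - Ulver - Kelso - Ravel: 11+2+5+6 = 24
Cheapest is Marden - Fenn - Yarm - Ravel at 20 km.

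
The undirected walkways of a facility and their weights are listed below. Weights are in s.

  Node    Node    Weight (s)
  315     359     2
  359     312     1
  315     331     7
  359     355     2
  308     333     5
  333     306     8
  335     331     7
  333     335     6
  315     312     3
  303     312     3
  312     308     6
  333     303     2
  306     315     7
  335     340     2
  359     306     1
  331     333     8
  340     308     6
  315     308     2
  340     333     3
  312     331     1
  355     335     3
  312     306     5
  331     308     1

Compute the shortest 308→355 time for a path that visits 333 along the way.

13 s

Best 308 to 333: 308 → 333 costing 5
Shortest 333→355: 333 → 340 → 335 → 355 = 8
Total via 333: 5 + 8 = 13 s.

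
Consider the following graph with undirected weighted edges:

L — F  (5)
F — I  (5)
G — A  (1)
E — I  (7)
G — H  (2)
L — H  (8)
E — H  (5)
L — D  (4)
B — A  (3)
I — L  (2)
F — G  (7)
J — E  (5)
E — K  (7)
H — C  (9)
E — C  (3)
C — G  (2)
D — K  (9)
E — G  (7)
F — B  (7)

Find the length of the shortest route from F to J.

17

Compare a few routes:
F → G → E → J: 7+7+5 = 19
F → G → H → E → J: 7+2+5+5 = 19
F → I → E → J: 5+7+5 = 17
F → L → I → E → J: 5+2+7+5 = 19
The minimum is 17 via F → I → E → J.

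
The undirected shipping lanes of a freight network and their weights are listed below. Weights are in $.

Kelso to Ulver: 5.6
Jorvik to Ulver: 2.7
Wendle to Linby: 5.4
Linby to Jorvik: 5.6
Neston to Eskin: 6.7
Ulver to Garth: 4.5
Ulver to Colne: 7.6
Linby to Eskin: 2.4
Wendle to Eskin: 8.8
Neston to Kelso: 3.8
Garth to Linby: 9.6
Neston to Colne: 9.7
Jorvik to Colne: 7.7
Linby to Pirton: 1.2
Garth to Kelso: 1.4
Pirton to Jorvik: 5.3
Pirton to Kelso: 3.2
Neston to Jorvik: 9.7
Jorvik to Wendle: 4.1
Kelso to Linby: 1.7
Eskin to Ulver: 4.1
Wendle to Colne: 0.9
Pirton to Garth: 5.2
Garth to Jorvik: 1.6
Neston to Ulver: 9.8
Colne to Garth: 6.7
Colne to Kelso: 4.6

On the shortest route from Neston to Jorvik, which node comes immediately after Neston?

Kelso

Compare a few routes:
Neston–Jorvik: 9.7 = 9.7
Neston–Kelso–Garth–Jorvik: 3.8+1.4+1.6 = 6.8
The minimum is $6.8 via Neston–Kelso–Garth–Jorvik.
So from Neston the first move is to Kelso.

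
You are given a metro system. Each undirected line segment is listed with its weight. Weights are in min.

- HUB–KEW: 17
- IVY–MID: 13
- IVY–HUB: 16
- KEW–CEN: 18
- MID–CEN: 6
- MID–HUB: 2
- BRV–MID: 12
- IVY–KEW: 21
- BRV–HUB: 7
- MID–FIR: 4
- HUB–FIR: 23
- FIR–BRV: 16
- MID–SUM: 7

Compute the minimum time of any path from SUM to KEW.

26 min

Compare a few routes:
SUM → MID → CEN → KEW: 7+6+18 = 31
SUM → MID → IVY → KEW: 7+13+21 = 41
SUM → MID → HUB → KEW: 7+2+17 = 26
Cheapest is SUM → MID → HUB → KEW at 26 min.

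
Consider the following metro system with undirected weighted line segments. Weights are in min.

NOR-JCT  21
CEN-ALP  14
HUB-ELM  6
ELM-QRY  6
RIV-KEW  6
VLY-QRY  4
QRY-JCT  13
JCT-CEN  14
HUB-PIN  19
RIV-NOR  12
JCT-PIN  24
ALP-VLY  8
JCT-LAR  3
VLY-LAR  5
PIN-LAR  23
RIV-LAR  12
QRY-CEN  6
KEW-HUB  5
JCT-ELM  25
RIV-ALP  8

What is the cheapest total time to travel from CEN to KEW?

23 min

Candidate routes:
CEN - QRY - ELM - HUB - KEW: 6+6+6+5 = 23
CEN - ALP - RIV - KEW: 14+8+6 = 28
The minimum is 23 min via CEN - QRY - ELM - HUB - KEW.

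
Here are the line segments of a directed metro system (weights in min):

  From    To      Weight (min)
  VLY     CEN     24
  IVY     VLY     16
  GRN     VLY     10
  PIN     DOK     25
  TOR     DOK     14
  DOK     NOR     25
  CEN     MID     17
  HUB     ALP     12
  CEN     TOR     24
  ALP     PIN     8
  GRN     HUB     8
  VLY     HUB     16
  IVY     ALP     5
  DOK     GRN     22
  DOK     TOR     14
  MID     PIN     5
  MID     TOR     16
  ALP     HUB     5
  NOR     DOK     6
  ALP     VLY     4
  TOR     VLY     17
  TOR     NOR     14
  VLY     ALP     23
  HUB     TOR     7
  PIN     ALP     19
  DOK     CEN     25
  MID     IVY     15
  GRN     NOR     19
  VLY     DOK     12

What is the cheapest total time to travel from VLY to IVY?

Compare a few routes:
VLY → DOK → CEN → MID → IVY: 12+25+17+15 = 69
VLY → HUB → TOR → NOR → DOK → CEN → MID → IVY: 16+7+14+6+25+17+15 = 100
VLY → HUB → TOR → DOK → CEN → MID → IVY: 16+7+14+25+17+15 = 94
VLY → CEN → MID → IVY: 24+17+15 = 56
The minimum is 56 min via VLY → CEN → MID → IVY.

56 min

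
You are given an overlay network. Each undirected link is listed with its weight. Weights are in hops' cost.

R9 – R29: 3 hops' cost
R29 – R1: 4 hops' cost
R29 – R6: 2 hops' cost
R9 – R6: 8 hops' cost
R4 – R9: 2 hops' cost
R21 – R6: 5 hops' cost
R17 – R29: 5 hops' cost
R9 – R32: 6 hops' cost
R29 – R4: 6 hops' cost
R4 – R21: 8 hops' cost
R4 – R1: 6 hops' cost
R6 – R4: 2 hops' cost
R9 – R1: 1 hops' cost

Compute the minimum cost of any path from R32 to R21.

15 hops' cost

Shortest distances from R32:
R32: 0
R9: 6  (via R32)
R1: 7  (via R9)
R4: 8  (via R9)
R29: 9  (via R9)
R6: 10  (via R4)
R17: 14  (via R29)
R21: 15  (via R6)
Shortest route: R32 → R9 → R4 → R6 → R21 = 15 hops' cost.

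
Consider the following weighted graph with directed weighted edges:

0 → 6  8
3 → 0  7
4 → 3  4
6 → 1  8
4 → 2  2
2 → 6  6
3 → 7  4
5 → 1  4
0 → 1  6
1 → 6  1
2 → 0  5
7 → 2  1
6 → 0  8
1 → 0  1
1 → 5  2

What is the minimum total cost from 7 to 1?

Compare a few routes:
7 - 2 - 6 - 1: 1+6+8 = 15
7 - 2 - 6 - 0 - 1: 1+6+8+6 = 21
7 - 2 - 0 - 1: 1+5+6 = 12
The minimum is 12 via 7 - 2 - 0 - 1.

12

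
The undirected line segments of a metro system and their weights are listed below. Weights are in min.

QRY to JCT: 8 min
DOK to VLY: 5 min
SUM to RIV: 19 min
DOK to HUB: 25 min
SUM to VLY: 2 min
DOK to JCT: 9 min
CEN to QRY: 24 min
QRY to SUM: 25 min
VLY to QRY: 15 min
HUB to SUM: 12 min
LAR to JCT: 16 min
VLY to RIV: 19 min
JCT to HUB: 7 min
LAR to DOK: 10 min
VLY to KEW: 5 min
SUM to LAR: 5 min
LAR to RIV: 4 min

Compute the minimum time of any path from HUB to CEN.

39 min

Settle nodes by increasing distance from HUB:
HUB: 0
JCT: 7  (via HUB)
SUM: 12  (via HUB)
VLY: 14  (via SUM)
QRY: 15  (via JCT)
DOK: 16  (via JCT)
LAR: 17  (via SUM)
KEW: 19  (via VLY)
RIV: 21  (via LAR)
CEN: 39  (via QRY)
Shortest route: HUB–JCT–QRY–CEN = 39 min.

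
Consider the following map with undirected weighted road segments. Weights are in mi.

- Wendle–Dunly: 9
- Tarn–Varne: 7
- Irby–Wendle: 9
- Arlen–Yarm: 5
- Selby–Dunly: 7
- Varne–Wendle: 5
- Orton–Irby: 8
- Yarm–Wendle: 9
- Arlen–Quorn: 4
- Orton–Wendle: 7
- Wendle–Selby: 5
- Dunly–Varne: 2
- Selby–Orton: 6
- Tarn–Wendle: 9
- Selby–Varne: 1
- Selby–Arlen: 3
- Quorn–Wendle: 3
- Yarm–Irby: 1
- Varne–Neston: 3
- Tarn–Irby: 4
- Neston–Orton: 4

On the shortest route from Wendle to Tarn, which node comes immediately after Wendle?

Candidate routes:
Wendle–Varne–Tarn: 5+7 = 12
Wendle–Tarn: 9 = 9
The minimum is 9 mi via Wendle–Tarn.
So from Wendle the first move is to Tarn.

Tarn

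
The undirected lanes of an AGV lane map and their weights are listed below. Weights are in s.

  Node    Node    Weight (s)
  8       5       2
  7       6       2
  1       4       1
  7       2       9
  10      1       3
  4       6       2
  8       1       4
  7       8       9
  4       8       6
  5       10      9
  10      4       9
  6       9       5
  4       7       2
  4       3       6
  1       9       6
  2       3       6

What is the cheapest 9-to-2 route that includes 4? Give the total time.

18 s

Best 9 to 4: 9–6–4 costing 7
Best 4 to 2: 4–7–2 costing 11
Total via 4: 7 + 11 = 18 s.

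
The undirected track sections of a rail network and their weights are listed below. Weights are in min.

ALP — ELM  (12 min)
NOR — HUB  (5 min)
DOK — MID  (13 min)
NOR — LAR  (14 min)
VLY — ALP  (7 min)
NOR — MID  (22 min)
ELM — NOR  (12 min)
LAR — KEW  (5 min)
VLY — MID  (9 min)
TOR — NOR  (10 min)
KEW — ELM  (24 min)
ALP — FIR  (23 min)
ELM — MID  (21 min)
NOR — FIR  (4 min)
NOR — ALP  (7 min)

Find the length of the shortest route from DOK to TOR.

45 min

Settle nodes by increasing distance from DOK:
DOK: 0
MID: 13  (via DOK)
VLY: 22  (via MID)
ALP: 29  (via VLY)
ELM: 34  (via MID)
NOR: 35  (via MID)
FIR: 39  (via NOR)
HUB: 40  (via NOR)
TOR: 45  (via NOR)
Shortest route: DOK → MID → NOR → TOR = 45 min.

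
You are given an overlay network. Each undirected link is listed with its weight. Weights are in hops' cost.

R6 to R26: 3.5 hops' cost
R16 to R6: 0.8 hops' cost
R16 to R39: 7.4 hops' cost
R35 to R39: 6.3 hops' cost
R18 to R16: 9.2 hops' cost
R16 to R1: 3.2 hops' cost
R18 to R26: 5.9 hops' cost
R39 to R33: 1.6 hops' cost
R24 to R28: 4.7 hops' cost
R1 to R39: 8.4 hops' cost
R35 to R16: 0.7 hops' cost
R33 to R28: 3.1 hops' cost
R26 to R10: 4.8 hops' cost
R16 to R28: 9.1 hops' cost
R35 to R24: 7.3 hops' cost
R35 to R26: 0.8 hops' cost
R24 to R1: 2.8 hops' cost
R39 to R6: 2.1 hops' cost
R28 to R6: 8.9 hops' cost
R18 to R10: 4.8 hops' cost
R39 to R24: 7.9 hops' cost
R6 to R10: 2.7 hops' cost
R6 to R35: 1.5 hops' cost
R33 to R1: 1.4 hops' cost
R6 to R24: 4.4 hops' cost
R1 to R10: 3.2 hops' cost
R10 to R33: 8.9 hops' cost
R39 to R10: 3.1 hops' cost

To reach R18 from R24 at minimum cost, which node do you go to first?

R1

Compare a few routes:
R24–R6–R35–R26–R18: 4.4+1.5+0.8+5.9 = 12.6
R24–R6–R10–R18: 4.4+2.7+4.8 = 11.9
R24–R6–R16–R35–R26–R18: 4.4+0.8+0.7+0.8+5.9 = 12.6
R24–R1–R10–R18: 2.8+3.2+4.8 = 10.8
The minimum is 10.8 hops' cost via R24–R1–R10–R18.
So from R24 the first move is to R1.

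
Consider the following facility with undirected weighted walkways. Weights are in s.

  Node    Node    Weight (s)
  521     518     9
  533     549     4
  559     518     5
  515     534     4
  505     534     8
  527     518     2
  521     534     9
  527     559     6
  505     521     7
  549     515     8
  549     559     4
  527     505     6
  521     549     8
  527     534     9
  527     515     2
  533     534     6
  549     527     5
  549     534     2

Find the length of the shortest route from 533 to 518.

Compare a few routes:
533 - 549 - 527 - 518: 4+5+2 = 11
533 - 549 - 559 - 518: 4+4+5 = 13
Cheapest is 533 - 549 - 527 - 518 at 11 s.

11 s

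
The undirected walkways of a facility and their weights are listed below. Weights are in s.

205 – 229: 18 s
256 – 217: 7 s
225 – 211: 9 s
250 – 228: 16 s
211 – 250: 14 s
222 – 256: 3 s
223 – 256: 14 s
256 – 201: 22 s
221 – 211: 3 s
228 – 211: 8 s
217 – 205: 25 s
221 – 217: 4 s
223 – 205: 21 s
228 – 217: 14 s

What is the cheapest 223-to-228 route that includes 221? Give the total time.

36 s

Shortest 223→221: 223 → 256 → 217 → 221 = 25
Shortest 221→228: 221 → 211 → 228 = 11
Total via 221: 25 + 11 = 36 s.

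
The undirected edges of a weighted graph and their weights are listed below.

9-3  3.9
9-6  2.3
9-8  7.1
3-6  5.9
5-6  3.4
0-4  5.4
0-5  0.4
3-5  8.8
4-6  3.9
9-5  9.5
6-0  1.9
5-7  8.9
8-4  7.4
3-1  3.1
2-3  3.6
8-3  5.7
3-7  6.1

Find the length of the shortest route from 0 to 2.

11.4

Shortest distances from 0:
0: 0
5: 0.4  (via 0)
6: 1.9  (via 0)
9: 4.2  (via 6)
4: 5.4  (via 0)
3: 7.8  (via 6)
7: 9.3  (via 5)
1: 10.9  (via 3)
8: 11.3  (via 9)
2: 11.4  (via 3)
Shortest route: 0–6–3–2 = 11.4.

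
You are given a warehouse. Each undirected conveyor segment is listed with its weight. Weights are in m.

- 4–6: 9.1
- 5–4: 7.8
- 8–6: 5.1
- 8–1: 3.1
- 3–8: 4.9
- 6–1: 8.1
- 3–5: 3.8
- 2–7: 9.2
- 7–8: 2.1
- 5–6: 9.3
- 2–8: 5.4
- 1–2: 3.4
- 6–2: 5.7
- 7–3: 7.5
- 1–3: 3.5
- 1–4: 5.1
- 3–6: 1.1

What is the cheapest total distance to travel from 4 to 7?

10.3 m

Running Dijkstra from 4:
4: 0
1: 5.1  (via 4)
5: 7.8  (via 4)
8: 8.2  (via 1)
2: 8.5  (via 1)
3: 8.6  (via 1)
6: 9.1  (via 4)
7: 10.3  (via 8)
Shortest route: 4 → 1 → 8 → 7 = 10.3 m.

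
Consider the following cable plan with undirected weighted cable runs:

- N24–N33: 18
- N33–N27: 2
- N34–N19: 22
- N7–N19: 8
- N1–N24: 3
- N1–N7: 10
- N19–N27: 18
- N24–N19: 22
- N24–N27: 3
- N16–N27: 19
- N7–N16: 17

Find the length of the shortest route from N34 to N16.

Settle nodes by increasing distance from N34:
N34: 0
N19: 22  (via N34)
N7: 30  (via N19)
N27: 40  (via N19)
N1: 40  (via N7)
N33: 42  (via N27)
N24: 43  (via N27)
N16: 47  (via N7)
Shortest route: N34–N19–N7–N16 = 47.

47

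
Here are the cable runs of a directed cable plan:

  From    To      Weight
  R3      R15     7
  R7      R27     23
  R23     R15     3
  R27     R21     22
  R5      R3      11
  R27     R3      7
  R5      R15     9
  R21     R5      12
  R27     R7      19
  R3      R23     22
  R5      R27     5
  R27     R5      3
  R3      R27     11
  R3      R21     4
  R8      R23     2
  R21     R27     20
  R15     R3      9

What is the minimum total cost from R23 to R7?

42

Settle nodes by increasing distance from R23:
R23: 0
R15: 3  (via R23)
R3: 12  (via R15)
R21: 16  (via R3)
R27: 23  (via R3)
R5: 26  (via R27)
R7: 42  (via R27)
Shortest route: R23 → R15 → R3 → R27 → R7 = 42.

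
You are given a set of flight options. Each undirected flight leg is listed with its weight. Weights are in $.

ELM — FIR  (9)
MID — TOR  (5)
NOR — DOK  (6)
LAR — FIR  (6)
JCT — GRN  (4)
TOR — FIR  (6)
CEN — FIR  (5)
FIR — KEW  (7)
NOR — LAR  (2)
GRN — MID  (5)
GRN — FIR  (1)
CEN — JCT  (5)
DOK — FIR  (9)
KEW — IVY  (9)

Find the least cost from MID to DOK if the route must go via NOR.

$20

Best MID to NOR: MID → GRN → FIR → LAR → NOR costing 14
Shortest NOR→DOK: NOR → DOK = 6
Total via NOR: 14 + 6 = $20.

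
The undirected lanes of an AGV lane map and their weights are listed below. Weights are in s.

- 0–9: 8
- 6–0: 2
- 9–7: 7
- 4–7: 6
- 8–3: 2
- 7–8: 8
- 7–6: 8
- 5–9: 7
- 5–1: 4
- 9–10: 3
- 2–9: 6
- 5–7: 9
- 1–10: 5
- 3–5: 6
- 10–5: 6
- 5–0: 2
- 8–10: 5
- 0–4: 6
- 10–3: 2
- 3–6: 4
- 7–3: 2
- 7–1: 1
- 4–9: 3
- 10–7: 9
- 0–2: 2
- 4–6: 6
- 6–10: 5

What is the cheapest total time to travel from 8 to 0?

8 s

Enumerating some paths:
8 → 3 → 5 → 0: 2+6+2 = 10
8 → 3 → 6 → 0: 2+4+2 = 8
The minimum is 8 s via 8 → 3 → 6 → 0.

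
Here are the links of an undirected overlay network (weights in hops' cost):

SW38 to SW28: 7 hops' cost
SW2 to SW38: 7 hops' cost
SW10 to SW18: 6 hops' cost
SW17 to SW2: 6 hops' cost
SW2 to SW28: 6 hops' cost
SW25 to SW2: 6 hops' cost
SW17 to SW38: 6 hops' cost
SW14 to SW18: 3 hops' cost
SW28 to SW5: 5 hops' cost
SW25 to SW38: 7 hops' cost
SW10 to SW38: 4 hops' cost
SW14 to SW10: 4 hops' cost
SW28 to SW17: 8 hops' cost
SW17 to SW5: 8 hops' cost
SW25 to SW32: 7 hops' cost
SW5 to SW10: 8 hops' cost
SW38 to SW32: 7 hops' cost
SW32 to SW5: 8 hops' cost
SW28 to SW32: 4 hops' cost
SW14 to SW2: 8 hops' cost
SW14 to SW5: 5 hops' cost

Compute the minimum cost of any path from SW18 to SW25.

17 hops' cost

Shortest distances from SW18:
SW18: 0
SW14: 3  (via SW18)
SW10: 6  (via SW18)
SW5: 8  (via SW14)
SW38: 10  (via SW10)
SW2: 11  (via SW14)
SW28: 13  (via SW5)
SW17: 16  (via SW5)
SW32: 16  (via SW5)
SW25: 17  (via SW38)
Shortest route: SW18–SW10–SW38–SW25 = 17 hops' cost.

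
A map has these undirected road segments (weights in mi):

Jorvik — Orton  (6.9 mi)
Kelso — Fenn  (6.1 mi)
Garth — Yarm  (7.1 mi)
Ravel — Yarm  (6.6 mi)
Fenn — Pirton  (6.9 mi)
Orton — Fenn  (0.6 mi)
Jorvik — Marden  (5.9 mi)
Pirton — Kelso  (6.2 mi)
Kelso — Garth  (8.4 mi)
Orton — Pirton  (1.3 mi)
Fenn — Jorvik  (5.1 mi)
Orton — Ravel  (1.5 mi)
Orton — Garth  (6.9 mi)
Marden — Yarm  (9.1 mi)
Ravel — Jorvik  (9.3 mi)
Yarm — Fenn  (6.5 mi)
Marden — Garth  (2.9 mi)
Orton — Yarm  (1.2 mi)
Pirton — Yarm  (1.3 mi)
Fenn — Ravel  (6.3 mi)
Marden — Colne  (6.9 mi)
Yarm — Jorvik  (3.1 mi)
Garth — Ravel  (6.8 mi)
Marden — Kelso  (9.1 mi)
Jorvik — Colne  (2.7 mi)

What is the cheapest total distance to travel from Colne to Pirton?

7.1 mi

Enumerating some paths:
Colne - Jorvik - Yarm - Orton - Pirton: 2.7+3.1+1.2+1.3 = 8.3
Colne - Jorvik - Yarm - Pirton: 2.7+3.1+1.3 = 7.1
The minimum is 7.1 mi via Colne - Jorvik - Yarm - Pirton.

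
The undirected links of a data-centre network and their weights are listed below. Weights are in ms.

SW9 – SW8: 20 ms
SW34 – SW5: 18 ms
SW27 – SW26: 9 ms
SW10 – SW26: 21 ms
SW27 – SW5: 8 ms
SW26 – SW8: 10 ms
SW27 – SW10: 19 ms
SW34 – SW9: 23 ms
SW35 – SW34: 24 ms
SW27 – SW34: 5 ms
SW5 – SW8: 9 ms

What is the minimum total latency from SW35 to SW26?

Settle nodes by increasing distance from SW35:
SW35: 0
SW34: 24  (via SW35)
SW27: 29  (via SW34)
SW5: 37  (via SW27)
SW26: 38  (via SW27)
Shortest route: SW35–SW34–SW27–SW26 = 38 ms.

38 ms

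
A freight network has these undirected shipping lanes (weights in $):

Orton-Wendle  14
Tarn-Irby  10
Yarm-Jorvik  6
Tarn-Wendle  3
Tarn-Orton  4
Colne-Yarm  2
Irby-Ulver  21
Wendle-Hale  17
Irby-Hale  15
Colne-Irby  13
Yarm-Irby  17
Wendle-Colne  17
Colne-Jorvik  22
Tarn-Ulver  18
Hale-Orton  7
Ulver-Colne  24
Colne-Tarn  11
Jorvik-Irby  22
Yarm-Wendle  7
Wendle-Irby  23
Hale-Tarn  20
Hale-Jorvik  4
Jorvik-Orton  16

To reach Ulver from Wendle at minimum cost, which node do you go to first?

Enumerating some paths:
Wendle → Yarm → Colne → Ulver: 7+2+24 = 33
Wendle → Tarn → Ulver: 3+18 = 21
Cheapest is Wendle → Tarn → Ulver at $21.
So from Wendle the first move is to Tarn.

Tarn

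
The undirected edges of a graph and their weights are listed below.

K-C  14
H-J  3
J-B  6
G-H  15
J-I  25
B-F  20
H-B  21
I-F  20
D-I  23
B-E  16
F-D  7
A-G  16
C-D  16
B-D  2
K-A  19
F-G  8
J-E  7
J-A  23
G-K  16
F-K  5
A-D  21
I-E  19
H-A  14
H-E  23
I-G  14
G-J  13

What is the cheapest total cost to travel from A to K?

Compare a few routes:
A → D → F → K: 21+7+5 = 33
A → G → K: 16+16 = 32
A → K: 19 = 19
A → G → F → K: 16+8+5 = 29
The minimum is 19 via A → K.

19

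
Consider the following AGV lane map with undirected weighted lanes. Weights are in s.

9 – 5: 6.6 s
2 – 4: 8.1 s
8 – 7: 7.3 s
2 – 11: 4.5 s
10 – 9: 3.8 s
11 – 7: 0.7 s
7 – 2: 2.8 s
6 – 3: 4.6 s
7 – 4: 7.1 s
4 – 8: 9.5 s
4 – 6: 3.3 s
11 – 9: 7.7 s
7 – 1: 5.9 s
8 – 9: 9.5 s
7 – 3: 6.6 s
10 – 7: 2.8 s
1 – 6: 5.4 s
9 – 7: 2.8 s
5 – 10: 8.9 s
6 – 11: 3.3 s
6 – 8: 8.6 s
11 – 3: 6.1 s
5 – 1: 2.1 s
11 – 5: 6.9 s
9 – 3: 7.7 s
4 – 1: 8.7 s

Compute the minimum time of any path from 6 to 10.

Compare a few routes:
6 → 11 → 7 → 10: 3.3+0.7+2.8 = 6.8
6 → 11 → 7 → 9 → 10: 3.3+0.7+2.8+3.8 = 10.6
The minimum is 6.8 s via 6 → 11 → 7 → 10.

6.8 s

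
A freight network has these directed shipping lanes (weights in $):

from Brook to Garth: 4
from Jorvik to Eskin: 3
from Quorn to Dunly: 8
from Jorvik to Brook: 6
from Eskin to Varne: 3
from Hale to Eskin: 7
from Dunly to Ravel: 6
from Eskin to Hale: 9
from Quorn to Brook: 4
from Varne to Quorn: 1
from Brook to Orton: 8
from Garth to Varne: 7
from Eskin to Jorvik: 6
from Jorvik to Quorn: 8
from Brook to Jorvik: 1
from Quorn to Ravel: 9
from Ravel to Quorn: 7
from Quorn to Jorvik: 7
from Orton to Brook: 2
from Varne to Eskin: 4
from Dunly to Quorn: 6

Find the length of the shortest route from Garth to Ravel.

Running Dijkstra from Garth:
Garth: 0
Varne: 7  (via Garth)
Quorn: 8  (via Varne)
Eskin: 11  (via Varne)
Brook: 12  (via Quorn)
Jorvik: 13  (via Brook)
Dunly: 16  (via Quorn)
Ravel: 17  (via Quorn)
Shortest route: Garth–Varne–Quorn–Ravel = $17.

$17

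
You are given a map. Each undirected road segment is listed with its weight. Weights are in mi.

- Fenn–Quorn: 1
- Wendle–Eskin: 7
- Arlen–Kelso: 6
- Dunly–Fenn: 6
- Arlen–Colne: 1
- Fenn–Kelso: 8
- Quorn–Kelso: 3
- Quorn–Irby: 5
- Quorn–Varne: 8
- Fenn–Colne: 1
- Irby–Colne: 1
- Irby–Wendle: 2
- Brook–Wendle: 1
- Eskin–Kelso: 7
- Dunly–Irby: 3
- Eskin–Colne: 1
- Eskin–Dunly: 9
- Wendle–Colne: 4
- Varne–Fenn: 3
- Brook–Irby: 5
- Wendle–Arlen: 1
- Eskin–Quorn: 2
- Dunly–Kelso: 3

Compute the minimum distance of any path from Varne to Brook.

7 mi

Enumerating some paths:
Varne → Fenn → Colne → Wendle → Brook: 3+1+4+1 = 9
Varne → Fenn → Quorn → Eskin → Colne → Arlen → Wendle → Brook: 3+1+2+1+1+1+1 = 10
Varne → Fenn → Colne → Arlen → Wendle → Brook: 3+1+1+1+1 = 7
Varne → Fenn → Colne → Irby → Wendle → Brook: 3+1+1+2+1 = 8
Cheapest is Varne → Fenn → Colne → Arlen → Wendle → Brook at 7 mi.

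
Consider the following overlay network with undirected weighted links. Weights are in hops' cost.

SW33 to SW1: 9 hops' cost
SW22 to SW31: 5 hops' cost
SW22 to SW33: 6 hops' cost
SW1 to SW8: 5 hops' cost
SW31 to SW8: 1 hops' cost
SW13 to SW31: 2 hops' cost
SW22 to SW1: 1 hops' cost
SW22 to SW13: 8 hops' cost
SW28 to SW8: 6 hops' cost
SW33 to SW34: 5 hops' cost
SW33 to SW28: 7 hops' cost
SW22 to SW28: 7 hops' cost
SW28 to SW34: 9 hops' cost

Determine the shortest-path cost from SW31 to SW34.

Compare a few routes:
SW31 - SW8 - SW28 - SW34: 1+6+9 = 16
SW31 - SW8 - SW28 - SW33 - SW34: 1+6+7+5 = 19
SW31 - SW8 - SW1 - SW22 - SW33 - SW34: 1+5+1+6+5 = 18
SW31 - SW8 - SW1 - SW33 - SW34: 1+5+9+5 = 20
The minimum is 16 hops' cost via SW31 - SW8 - SW28 - SW34.

16 hops' cost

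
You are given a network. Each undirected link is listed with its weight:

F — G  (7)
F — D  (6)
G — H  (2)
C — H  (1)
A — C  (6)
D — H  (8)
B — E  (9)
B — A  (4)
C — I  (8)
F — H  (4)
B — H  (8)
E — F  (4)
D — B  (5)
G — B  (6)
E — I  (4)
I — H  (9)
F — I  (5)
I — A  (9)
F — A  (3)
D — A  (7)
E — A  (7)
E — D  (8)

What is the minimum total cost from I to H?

Settle nodes by increasing distance from I:
I: 0
E: 4  (via I)
F: 5  (via I)
A: 8  (via F)
C: 8  (via I)
H: 9  (via I)
Shortest route: I–H = 9.

9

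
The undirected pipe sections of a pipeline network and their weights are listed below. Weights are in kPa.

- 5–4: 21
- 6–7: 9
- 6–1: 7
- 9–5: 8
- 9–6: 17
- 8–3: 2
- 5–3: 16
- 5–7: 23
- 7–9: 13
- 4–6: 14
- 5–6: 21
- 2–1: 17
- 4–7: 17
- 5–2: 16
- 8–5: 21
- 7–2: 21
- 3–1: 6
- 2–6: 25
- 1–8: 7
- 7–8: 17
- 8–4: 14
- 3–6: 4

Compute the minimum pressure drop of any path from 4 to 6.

Settle nodes by increasing distance from 4:
4: 0
6: 14  (via 4)
Shortest route: 4 → 6 = 14 kPa.

14 kPa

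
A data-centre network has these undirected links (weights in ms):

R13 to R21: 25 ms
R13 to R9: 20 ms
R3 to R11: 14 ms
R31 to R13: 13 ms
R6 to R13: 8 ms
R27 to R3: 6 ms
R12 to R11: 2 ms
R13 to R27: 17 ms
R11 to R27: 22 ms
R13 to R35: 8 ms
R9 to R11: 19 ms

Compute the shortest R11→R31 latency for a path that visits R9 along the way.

Shortest R11→R9: R11 → R9 = 19
Shortest R9→R31: R9 → R13 → R31 = 33
Total via R9: 19 + 33 = 52 ms.

52 ms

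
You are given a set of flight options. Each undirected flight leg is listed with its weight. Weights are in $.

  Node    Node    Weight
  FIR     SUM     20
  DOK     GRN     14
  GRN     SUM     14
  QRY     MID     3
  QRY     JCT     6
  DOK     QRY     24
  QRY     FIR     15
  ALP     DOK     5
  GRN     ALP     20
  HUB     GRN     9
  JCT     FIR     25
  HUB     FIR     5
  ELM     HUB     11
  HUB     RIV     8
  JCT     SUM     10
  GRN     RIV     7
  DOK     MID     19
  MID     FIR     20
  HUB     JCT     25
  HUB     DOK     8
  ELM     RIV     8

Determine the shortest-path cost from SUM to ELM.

$29

Settle nodes by increasing distance from SUM:
SUM: 0
JCT: 10  (via SUM)
GRN: 14  (via SUM)
QRY: 16  (via JCT)
MID: 19  (via QRY)
FIR: 20  (via SUM)
RIV: 21  (via GRN)
HUB: 23  (via GRN)
DOK: 28  (via GRN)
ELM: 29  (via RIV)
Shortest route: SUM → GRN → RIV → ELM = $29.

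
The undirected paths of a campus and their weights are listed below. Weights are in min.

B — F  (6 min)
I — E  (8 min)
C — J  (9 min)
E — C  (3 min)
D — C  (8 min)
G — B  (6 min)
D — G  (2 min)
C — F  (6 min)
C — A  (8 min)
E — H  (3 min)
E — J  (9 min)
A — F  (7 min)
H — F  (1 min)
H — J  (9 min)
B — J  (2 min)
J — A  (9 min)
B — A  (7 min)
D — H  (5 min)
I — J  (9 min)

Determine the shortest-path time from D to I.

16 min

Compare a few routes:
D - H - E - I: 5+3+8 = 16
D - G - B - J - I: 2+6+2+9 = 19
D - C - E - I: 8+3+8 = 19
Cheapest is D - H - E - I at 16 min.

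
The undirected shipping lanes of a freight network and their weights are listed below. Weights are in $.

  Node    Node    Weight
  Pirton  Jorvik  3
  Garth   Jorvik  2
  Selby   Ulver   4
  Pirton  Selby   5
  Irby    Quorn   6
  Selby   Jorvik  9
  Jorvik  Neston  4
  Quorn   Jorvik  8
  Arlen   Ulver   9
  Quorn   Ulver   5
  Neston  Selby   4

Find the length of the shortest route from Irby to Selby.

$15

Settle nodes by increasing distance from Irby:
Irby: 0
Quorn: 6  (via Irby)
Ulver: 11  (via Quorn)
Jorvik: 14  (via Quorn)
Selby: 15  (via Ulver)
Shortest route: Irby → Quorn → Ulver → Selby = $15.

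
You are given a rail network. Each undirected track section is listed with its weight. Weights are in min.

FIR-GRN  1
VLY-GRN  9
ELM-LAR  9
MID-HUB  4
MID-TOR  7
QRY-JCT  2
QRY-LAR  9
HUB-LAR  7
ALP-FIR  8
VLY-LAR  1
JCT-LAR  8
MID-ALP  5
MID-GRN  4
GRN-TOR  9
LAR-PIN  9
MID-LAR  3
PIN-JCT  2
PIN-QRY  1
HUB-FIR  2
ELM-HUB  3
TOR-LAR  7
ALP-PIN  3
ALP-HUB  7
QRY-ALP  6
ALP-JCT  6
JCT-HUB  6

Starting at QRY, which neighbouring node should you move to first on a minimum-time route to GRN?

Candidate routes:
QRY → JCT → HUB → FIR → GRN: 2+6+2+1 = 11
QRY → PIN → JCT → HUB → FIR → GRN: 1+2+6+2+1 = 12
The minimum is 11 min via QRY → JCT → HUB → FIR → GRN.
So from QRY the first move is to JCT.

JCT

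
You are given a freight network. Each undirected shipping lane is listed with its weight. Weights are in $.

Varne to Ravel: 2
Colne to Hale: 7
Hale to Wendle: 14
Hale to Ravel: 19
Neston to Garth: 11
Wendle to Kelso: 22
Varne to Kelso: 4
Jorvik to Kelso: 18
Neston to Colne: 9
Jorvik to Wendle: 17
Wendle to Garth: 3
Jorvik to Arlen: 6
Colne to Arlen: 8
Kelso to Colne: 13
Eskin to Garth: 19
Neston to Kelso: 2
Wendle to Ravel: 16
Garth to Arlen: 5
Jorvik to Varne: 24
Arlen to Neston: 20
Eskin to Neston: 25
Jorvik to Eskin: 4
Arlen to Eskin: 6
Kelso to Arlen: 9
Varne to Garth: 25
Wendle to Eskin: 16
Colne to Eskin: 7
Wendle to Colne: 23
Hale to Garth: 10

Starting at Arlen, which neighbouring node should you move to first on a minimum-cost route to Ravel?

Kelso

Compare a few routes:
Arlen–Kelso–Varne–Ravel: 9+4+2 = 15
Arlen–Garth–Neston–Kelso–Varne–Ravel: 5+11+2+4+2 = 24
Arlen–Garth–Wendle–Ravel: 5+3+16 = 24
Arlen–Colne–Neston–Kelso–Varne–Ravel: 8+9+2+4+2 = 25
The minimum is $15 via Arlen–Kelso–Varne–Ravel.
So from Arlen the first move is to Kelso.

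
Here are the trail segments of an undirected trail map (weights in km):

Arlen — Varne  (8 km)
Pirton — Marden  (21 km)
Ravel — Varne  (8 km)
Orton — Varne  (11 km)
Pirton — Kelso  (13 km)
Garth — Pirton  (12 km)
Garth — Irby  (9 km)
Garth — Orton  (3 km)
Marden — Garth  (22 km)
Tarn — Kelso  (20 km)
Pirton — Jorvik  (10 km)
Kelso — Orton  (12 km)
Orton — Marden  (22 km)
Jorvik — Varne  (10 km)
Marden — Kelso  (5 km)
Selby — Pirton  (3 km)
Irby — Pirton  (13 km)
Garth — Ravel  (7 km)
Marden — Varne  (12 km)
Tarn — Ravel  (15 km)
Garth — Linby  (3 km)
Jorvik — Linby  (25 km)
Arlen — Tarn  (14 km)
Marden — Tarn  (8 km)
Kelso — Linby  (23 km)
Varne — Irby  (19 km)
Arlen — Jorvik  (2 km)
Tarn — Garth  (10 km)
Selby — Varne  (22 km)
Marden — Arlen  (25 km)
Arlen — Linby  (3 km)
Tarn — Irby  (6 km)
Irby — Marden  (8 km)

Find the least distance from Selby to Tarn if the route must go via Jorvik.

Best Selby to Jorvik: Selby–Pirton–Jorvik costing 13
Best Jorvik to Tarn: Jorvik–Arlen–Tarn costing 16
Total via Jorvik: 13 + 16 = 29 km.

29 km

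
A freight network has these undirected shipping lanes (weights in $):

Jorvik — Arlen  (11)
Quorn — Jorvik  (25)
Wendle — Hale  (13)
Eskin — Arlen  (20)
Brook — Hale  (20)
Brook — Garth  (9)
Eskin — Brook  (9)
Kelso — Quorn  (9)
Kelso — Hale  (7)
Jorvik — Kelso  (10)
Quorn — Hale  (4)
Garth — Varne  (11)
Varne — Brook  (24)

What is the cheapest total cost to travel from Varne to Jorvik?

$57

Candidate routes:
Varne - Brook - Hale - Kelso - Jorvik: 24+20+7+10 = 61
Varne - Garth - Brook - Hale - Kelso - Jorvik: 11+9+20+7+10 = 57
Varne - Garth - Brook - Eskin - Arlen - Jorvik: 11+9+9+20+11 = 60
The minimum is $57 via Varne - Garth - Brook - Hale - Kelso - Jorvik.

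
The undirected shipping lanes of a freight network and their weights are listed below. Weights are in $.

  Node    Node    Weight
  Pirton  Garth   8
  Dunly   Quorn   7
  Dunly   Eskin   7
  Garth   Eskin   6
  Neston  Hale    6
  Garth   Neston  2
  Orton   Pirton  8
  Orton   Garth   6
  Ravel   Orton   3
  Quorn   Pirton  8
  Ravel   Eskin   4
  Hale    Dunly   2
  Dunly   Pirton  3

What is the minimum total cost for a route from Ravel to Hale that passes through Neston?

$17

Best Ravel to Neston: Ravel–Orton–Garth–Neston costing 11
Shortest Neston→Hale: Neston–Hale = 6
Total via Neston: 11 + 6 = $17.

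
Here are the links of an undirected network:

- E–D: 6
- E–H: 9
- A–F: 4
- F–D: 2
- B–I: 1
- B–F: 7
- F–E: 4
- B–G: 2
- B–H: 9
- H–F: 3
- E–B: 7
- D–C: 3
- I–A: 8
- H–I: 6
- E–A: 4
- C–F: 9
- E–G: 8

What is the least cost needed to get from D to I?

Candidate routes:
D–F–H–I: 2+3+6 = 11
D–F–B–I: 2+7+1 = 10
The minimum is 10 via D–F–B–I.

10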